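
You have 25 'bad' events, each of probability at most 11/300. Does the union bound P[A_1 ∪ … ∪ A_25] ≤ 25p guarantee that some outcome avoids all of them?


Union bound: P[∪_{i=1}^{25} A_i] ≤ Σ_i P[A_i] ≤ 25·p = 25·(11/300) = 11/12.
Numerically: 11/12 ≈ 0.916667.
Is 11/12 < 1? YES.
Since P[∪ A_i] ≤ 11/12 < 1, the complement has P[∩ A_i^c] ≥ 1 − 11/12 = 1/12 > 0, so some outcome avoids every A_i.

25·p = 11/12 ≈ 0.916667; existence CERTIFIED by the union bound.


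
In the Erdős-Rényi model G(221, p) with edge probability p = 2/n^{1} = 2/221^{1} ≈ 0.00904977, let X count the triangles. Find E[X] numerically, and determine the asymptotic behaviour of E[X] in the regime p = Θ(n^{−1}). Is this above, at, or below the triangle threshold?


Number of potential triangles: C(221, 3) = 1774630.
Each occurs with probability p³ ≈ (0.00904977)³ ≈ 7.41162036e-07.
By linearity: E[X] = C(221, 3)·p³ ≈ 1774630 · 7.41162036e-07 ≈ 1.315288.
Here α = 1, so p = 2/n is exactly at the triangle threshold p ~ 1/n. Asymptotically E[X] → c³/6 = 2³/6 = 4/3 ≈ 1.333333, a bounded constant. In this regime the triangle count is asymptotically Poisson(c³/6).

E[X] ≈ 1.315288; in regime p = Θ(1/n^{1}) E[X] stays bounded (at the triangle threshold p ~ 1/n).


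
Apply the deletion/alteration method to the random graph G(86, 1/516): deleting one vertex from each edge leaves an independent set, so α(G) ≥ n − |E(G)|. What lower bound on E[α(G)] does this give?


E[|E(G)|] = C(86, 2)·p = 3655 · (1/516) = 85/12.
E[α(G)] ≥ n − E[|E(G)|] = 86 − 85/12 = 947/12.
Numerically: ≈ 78.91667.
(This is only a lower bound; the true E[α(G)] may be larger.)

E[α(G)] ≥ 947/12 ≈ 78.91667.


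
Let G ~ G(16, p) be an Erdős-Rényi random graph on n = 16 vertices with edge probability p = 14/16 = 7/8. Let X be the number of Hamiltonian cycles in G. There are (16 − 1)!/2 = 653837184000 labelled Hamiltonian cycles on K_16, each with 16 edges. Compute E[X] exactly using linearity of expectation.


K_16 has (16 − 1)!/2 = 653837184000 labelled Hamiltonian cycles.
For each such Hamiltonian cycle H, let X_H = 1 if all 16 edges of H are present in G. Then P[X_H = 1] = p^{16} = (7/8)^{16} = 33232930569601/281474976710656.
By linearity: E[X] = Σ_H E[X_H] = 653837184000 · p^{16} = 653837184000 · 33232930569601/281474976710656 = 21219654042671322112875/274877906944.
Numerically: E[X] ≈ 7.7197e+10.

E[X] = 653837184000 · (7/8)^{16} = 21219654042671322112875/274877906944 ≈ 7.7197e+10.


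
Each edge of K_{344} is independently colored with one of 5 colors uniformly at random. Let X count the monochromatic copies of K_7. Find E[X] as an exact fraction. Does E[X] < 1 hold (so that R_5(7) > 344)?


E[X] = C(344, 7) · 5^{1 − 21} = 106364775244728 · 5^{−20} = 106364775244728/95367431640625.
As a reduced fraction: E[X] = 106364775244728/95367431640625 ≈ 1.1153.
Is E[X] < 1? NO.
Since E[X] ≥ 1, the first-moment bound is inconclusive at n = 344; it does NOT by itself certify R_5(7) > 344.

E[X] = 106364775244728/95367431640625 ≈ 1.1153; E[X] ≥ 1; first-moment method inconclusive here.


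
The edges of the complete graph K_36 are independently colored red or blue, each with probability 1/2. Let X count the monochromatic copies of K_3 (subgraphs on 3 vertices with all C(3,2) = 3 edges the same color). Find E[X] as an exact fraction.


Let X = Σ_S X_S over the C(36, 3) = 7140 subsets S of size 3, where X_S = 1 if the K_3 on S is monochromatic.
For a fixed S, the K_3 on S has C(3, 2) = 3 edges. P[all 3 edges red] = (1/2)^3, and likewise for blue, so P[monochromatic] = 2·(1/2)^3 = 2^{1 − 3} = 1/4.
By linearity of expectation: E[X] = C(36, 3) · 2^{1 − 3} = 7140 · 1/4 = 1785.
Numerically: E[X] ≈ 1785.0000.

E[X] = C(36,3)·2^(1−C(3,2)) = 1785 ≈ 1785.0000.


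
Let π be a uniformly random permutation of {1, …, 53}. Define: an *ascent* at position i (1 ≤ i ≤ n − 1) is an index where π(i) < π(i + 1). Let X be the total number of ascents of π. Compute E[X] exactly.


Write X = Σ X_I over i = 1, …, 52, with X_I the indicator of one ascent.
There are 52 indicators.
For each fixed i, the pair (π(i), π(i+1)) is a uniformly random ordered pair of distinct values from {1, …, 53}; by symmetry P[π(i) < π(i+1)] = 1/2.
By linearity: E[X] = 52 · (1/2) = (53 − 1) · (1/2) = 26 ≈ 26.000000.

E[X] = 26 = 26.000000.


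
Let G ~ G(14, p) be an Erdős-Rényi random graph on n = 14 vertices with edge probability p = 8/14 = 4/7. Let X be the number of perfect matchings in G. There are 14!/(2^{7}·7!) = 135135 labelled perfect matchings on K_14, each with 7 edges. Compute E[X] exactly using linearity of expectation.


K_14 has 14!/(2^{7}·7!) = 135135 labelled perfect matchings.
For each such perfect matching H, let X_H = 1 if all 7 edges of H are present in G. Then P[X_H = 1] = p^{7} = (4/7)^{7} = 16384/823543.
By linearity: E[X] = Σ_H E[X_H] = 135135 · p^{7} = 135135 · 16384/823543 = 316293120/117649.
Numerically: E[X] ≈ 2688.4.

E[X] = 135135 · (4/7)^{7} = 316293120/117649 ≈ 2688.4.


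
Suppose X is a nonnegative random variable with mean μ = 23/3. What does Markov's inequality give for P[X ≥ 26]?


μ = E[X] = 23/3, a = 26.
Markov: P[X ≥ 26] ≤ μ/a = (23/3)/26 = 23/78.
Numerically: ≈ 0.29487.
(Since a = 26 > μ = 7.66667, the bound 23/78 is < 1 and informative.)

P[X ≥ 26] ≤ 23/78 ≈ 0.29487.


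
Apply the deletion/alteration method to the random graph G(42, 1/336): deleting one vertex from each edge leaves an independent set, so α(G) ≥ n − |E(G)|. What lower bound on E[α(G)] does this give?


E[|E(G)|] = C(42, 2)·p = 861 · (1/336) = 41/16.
E[α(G)] ≥ n − E[|E(G)|] = 42 − 41/16 = 631/16.
Numerically: ≈ 39.437500.
(This is only a lower bound; the true E[α(G)] may be larger.)

E[α(G)] ≥ 631/16 ≈ 39.437500.


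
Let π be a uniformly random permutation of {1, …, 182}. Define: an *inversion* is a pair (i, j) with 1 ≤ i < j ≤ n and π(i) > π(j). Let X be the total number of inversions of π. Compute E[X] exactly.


Write X = Σ X_I over the C(182, 2) = 16471 pairs i < j, with X_I the indicator of one inversion.
There are 16471 indicators.
For each fixed pair i < j, the values π(i) and π(j) are two distinct elements of {1, …, 182} in uniformly random order; by symmetry P[π(i) > π(j)] = 1/2.
By linearity: E[X] = 16471 · (1/2) = C(182, 2) · (1/2) = 16471/2 = 16471/2 ≈ 8235.500.

E[X] = 16471/2 = 8235.500.


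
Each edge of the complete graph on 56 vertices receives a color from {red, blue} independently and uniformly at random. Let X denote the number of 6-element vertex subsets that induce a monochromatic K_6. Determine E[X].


Let X = Σ_S X_S over the C(56, 6) = 32468436 subsets S of size 6, where X_S = 1 if the K_6 on S is monochromatic.
For a fixed S, the K_6 on S has C(6, 2) = 15 edges. P[all 15 edges red] = (1/2)^15, and likewise for blue, so P[monochromatic] = 2·(1/2)^15 = 2^{1 − 15} = 1/16384.
Summing: E[X] = C(56, 6) · 2^{1 − 15} = 32468436 · 1/16384 = 8117109/4096.
Numerically: E[X] ≈ 1981.71606.

E[X] = C(56,6)·2^(1−C(6,2)) = 8117109/4096 ≈ 1981.71606.


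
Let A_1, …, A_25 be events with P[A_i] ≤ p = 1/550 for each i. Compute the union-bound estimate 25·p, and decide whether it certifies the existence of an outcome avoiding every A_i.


Union bound: P[∪_{i=1}^{25} A_i] ≤ Σ_i P[A_i] ≤ 25·p = 25·(1/550) = 1/22.
Numerically: 1/22 ≈ 0.045.
Is 1/22 < 1? YES.
Since P[∪ A_i] ≤ 1/22 < 1, the complement has P[∩ A_i^c] ≥ 1 − 1/22 = 21/22 > 0, so some outcome avoids every A_i.

25·p = 1/22 ≈ 0.045; existence CERTIFIED by the union bound.


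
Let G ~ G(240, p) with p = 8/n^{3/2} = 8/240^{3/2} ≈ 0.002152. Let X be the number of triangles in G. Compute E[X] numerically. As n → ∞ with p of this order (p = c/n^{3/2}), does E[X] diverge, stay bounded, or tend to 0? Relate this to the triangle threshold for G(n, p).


Number of potential triangles: C(240, 3) = 2275280.
Each occurs with probability p³ ≈ (0.002152)³ ≈ 9.961377e-09.
By linearity: E[X] = C(240, 3)·p³ ≈ 2275280 · 9.961377e-09 ≈ 0.0227.
Since α = 3/2 > 1, p = c/n^{3/2} = o(1/n) is below the triangle threshold p ~ 1/n. Asymptotically E[X] ~ (c³/6)·n^{3(1−α)} = (8³/6)·n^{-1.5} → 0, so by Markov's inequality G has no triangles w.h.p.

E[X] ≈ 0.0227; in regime p = Θ(1/n^{3/2}) E[X] tends to 0 (below the triangle threshold p ~ 1/n).


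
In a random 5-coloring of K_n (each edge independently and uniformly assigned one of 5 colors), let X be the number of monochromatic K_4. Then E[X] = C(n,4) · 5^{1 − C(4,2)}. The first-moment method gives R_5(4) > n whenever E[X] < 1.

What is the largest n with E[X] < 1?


We need C(n, 4) · 5^{1 − 6} < 1, i.e. C(n, 4) < 5^{6 − 1} = 3125.
Check values of n near the boundary:
  n = 12: C(12, 4) = 495; 495 < 3125? YES
  n = 13: C(13, 4) = 715; 715 < 3125? YES
  n = 14: C(14, 4) = 1001; 1001 < 3125? YES
  n = 15: C(15, 4) = 1365; 1365 < 3125? YES
  n = 16: C(16, 4) = 1820; 1820 < 3125? YES
  n = 17: C(17, 4) = 2380; 2380 < 3125? YES
  n = 18: C(18, 4) = 3060; 3060 < 3125? YES
  n = 19: C(19, 4) = 3876; 3876 < 3125? NO
  n = 20: C(20, 4) = 4845; 4845 < 3125? NO
  n = 21: C(21, 4) = 5985; 5985 < 3125? NO
The largest n with C(n, 4) < 3125 is n = 18 (where E[X] = 612/625 ≈ 0.9792000). Hence R_5(4) > 18, i.e. R_5(4) ≥ 19.

Largest n = 18; hence R_5(4) > 18.


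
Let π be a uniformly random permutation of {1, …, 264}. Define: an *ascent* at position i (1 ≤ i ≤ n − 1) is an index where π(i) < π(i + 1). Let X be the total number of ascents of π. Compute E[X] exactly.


Write X = Σ X_I over i = 1, …, 263, with X_I the indicator of one ascent.
There are 263 indicators.
For each fixed i, the pair (π(i), π(i+1)) is a uniformly random ordered pair of distinct values from {1, …, 264}; by symmetry P[π(i) < π(i+1)] = 1/2.
By linearity: E[X] = 263 · (1/2) = (264 − 1) · (1/2) = 263/2 ≈ 131.500000.

E[X] = 263/2 = 131.500000.


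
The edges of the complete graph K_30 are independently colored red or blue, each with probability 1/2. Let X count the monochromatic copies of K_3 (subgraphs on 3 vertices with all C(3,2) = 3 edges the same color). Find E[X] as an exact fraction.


Let X = Σ_S X_S over the C(30, 3) = 4060 subsets S of size 3, where X_S = 1 if the K_3 on S is monochromatic.
For a fixed S, the K_3 on S has C(3, 2) = 3 edges. P[all 3 edges red] = (1/2)^3, and likewise for blue, so P[monochromatic] = 2·(1/2)^3 = 2^{1 − 3} = 1/4.
By linearity: E[X] = C(30, 3) · 2^{1 − 3} = 4060 · 1/4 = 1015.
Numerically: E[X] ≈ 1015.000000.

E[X] = C(30,3)·2^(1−C(3,2)) = 1015 ≈ 1015.000000.


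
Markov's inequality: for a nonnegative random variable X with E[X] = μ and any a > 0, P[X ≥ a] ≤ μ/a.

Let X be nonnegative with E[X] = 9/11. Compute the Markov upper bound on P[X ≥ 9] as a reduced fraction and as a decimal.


μ = E[X] = 9/11, a = 9.
Markov: P[X ≥ 9] ≤ μ/a = (9/11)/9 = 1/11.
Numerically: ≈ 0.090909.
(Since a = 9 > μ = 0.818182, the bound 1/11 is < 1 and informative.)

P[X ≥ 9] ≤ 1/11 ≈ 0.090909.


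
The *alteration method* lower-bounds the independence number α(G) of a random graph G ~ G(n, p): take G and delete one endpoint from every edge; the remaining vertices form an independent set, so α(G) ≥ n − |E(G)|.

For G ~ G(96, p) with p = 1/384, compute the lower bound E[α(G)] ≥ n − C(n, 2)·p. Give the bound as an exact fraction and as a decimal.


E[|E(G)|] = C(96, 2)·p = 4560 · (1/384) = 95/8.
E[α(G)] ≥ n − E[|E(G)|] = 96 − 95/8 = 673/8.
Numerically: ≈ 84.12500.
(This is only a lower bound; the true E[α(G)] may be larger.)

E[α(G)] ≥ 673/8 ≈ 84.12500.


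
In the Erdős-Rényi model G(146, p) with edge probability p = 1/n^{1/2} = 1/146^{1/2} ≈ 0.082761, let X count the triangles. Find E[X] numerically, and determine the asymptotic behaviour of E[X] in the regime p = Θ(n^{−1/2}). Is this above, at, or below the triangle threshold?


Number of potential triangles: C(146, 3) = 508080.
Each occurs with probability p³ ≈ (0.082761)³ ≈ 5.6685335e-04.
By linearity: E[X] = C(146, 3)·p³ ≈ 508080 · 5.6685335e-04 ≈ 288.00685.
Since α = 1/2 < 1, p = c/n^{1/2} ≫ 1/n is above the triangle threshold p ~ 1/n. Asymptotically E[X] ~ (c³/6)·n^{3(1−α)} = (1³/6)·n^{1.5} → ∞; triangles are abundant w.h.p.

E[X] ≈ 288.00685; in regime p = Θ(1/n^{1/2}) E[X] diverges (above the triangle threshold p ~ 1/n).


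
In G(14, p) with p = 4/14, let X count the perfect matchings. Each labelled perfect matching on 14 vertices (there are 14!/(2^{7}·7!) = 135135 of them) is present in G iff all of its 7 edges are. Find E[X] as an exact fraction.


K_14 has 14!/(2^{7}·7!) = 135135 labelled perfect matchings.
For each such perfect matching H, let X_H = 1 if all 7 edges of H are present in G. Then P[X_H = 1] = p^{7} = (2/7)^{7} = 128/823543.
By linearity: E[X] = Σ_H E[X_H] = 135135 · p^{7} = 135135 · 128/823543 = 2471040/117649.
Numerically: E[X] ≈ 21.

E[X] = 135135 · (2/7)^{7} = 2471040/117649 ≈ 21.


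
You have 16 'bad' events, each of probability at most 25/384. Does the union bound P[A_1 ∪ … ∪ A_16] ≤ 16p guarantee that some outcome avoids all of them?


Union bound: P[∪_{i=1}^{16} A_i] ≤ Σ_i P[A_i] ≤ 16·p = 16·(25/384) = 25/24.
Numerically: 25/24 ≈ 1.042.
Is 25/24 < 1? NO.
Since the bound 25/24 is ≥ 1, the union bound is uninformative here; it does NOT by itself certify existence.

16·p = 25/24 ≈ 1.042; existence NOT certified by the union bound.


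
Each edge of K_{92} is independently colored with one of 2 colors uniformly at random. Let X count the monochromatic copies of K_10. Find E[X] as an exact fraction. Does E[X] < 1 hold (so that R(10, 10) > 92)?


E[X] = C(92, 10) · 2^{1 − 45} = 7210666060598 · 2^{−44} = 7210666060598/17592186044416.
As a reduced fraction: E[X] = 3605333030299/8796093022208 ≈ 0.4099.
Is E[X] < 1? YES.
Since E[X] < 1, there exists a 2-coloring of K_{92} with no monochromatic K_10; hence R(10, 10) > 92.

E[X] = 3605333030299/8796093022208 ≈ 0.4099; E[X] < 1, so R(10, 10) > 92.


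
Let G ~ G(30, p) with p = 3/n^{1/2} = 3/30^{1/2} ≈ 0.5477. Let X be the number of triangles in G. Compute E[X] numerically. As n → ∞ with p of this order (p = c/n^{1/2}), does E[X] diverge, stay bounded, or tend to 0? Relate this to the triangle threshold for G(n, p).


Number of potential triangles: C(30, 3) = 4060.
Each occurs with probability p³ ≈ (0.5477)³ ≈ 1.643168e-01.
By linearity: E[X] = C(30, 3)·p³ ≈ 4060 · 1.643168e-01 ≈ 667.1261.
Since α = 1/2 < 1, p = c/n^{1/2} ≫ 1/n is above the triangle threshold p ~ 1/n. Asymptotically E[X] ~ (c³/6)·n^{3(1−α)} = (3³/6)·n^{1.5} → ∞; triangles are abundant w.h.p.

E[X] ≈ 667.1261; in regime p = Θ(1/n^{1/2}) E[X] diverges (above the triangle threshold p ~ 1/n).


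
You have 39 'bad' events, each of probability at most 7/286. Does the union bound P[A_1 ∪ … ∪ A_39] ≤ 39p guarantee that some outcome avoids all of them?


Union bound: P[∪_{i=1}^{39} A_i] ≤ Σ_i P[A_i] ≤ 39·p = 39·(7/286) = 21/22.
Numerically: 21/22 ≈ 0.95455.
Is 21/22 < 1? YES.
Since P[∪ A_i] ≤ 21/22 < 1, the complement has P[∩ A_i^c] ≥ 1 − 21/22 = 1/22 > 0, so some outcome avoids every A_i.

39·p = 21/22 ≈ 0.95455; existence CERTIFIED by the union bound.


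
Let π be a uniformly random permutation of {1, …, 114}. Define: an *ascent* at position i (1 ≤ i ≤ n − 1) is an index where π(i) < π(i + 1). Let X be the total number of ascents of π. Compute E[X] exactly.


Write X = Σ X_I over i = 1, …, 113, with X_I the indicator of one ascent.
There are 113 indicators.
For each fixed i, the pair (π(i), π(i+1)) is a uniformly random ordered pair of distinct values from {1, …, 114}; by symmetry P[π(i) < π(i+1)] = 1/2.
By linearity: E[X] = 113 · (1/2) = (114 − 1) · (1/2) = 113/2 ≈ 56.500.

E[X] = 113/2 = 56.500.


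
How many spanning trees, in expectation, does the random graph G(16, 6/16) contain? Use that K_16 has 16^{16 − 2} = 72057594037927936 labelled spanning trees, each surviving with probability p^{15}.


K_16 has 16^{16 − 2} = 72057594037927936 labelled spanning trees.
For each such spanning tree H, let X_H = 1 if all 15 edges of H are present in G. Then P[X_H = 1] = p^{15} = (3/8)^{15} = 14348907/35184372088832.
By linearity: E[X] = Σ_H E[X_H] = 72057594037927936 · p^{15} = 72057594037927936 · 14348907/35184372088832 = 29386561536.
Numerically: E[X] ≈ 2.94e+10.

E[X] = 72057594037927936 · (3/8)^{15} = 29386561536 ≈ 2.94e+10.


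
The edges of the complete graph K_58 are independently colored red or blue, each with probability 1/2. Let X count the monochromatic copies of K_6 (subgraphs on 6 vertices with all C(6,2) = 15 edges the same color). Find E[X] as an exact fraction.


Let X = Σ_S X_S over the C(58, 6) = 40475358 subsets S of size 6, where X_S = 1 if the K_6 on S is monochromatic.
For a fixed S, the K_6 on S has C(6, 2) = 15 edges. P[all 15 edges red] = (1/2)^15, and likewise for blue, so P[monochromatic] = 2·(1/2)^15 = 2^{1 − 15} = 1/16384.
By linearity of expectation: E[X] = C(58, 6) · 2^{1 − 15} = 40475358 · 1/16384 = 20237679/8192.
Numerically: E[X] ≈ 2470.419800.

E[X] = C(58,6)·2^(1−C(6,2)) = 20237679/8192 ≈ 2470.419800.


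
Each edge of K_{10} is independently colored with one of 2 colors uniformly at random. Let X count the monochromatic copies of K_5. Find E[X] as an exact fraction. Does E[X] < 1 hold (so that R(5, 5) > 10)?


E[X] = C(10, 5) · 2^{1 − 10} = 252 · 2^{−9} = 252/512.
As a reduced fraction: E[X] = 63/128 ≈ 0.492.
Is E[X] < 1? YES.
Since E[X] < 1, there exists a 2-coloring of K_{10} with no monochromatic K_5; hence R(5, 5) > 10.

E[X] = 63/128 ≈ 0.492; E[X] < 1, so R(5, 5) > 10.


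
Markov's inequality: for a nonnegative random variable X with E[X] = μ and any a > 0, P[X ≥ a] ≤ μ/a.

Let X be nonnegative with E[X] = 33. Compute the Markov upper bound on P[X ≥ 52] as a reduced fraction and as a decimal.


μ = E[X] = 33, a = 52.
Markov: P[X ≥ 52] ≤ μ/a = (33)/52 = 33/52.
Numerically: ≈ 0.63462.
(Since a = 52 > μ = 33.00000, the bound 33/52 is < 1 and informative.)

P[X ≥ 52] ≤ 33/52 ≈ 0.63462.


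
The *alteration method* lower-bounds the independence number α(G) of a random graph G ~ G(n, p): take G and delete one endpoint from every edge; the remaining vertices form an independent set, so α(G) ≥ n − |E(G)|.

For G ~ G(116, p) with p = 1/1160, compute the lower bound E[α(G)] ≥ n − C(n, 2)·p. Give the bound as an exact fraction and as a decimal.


E[|E(G)|] = C(116, 2)·p = 6670 · (1/1160) = 23/4.
E[α(G)] ≥ n − E[|E(G)|] = 116 − 23/4 = 441/4.
Numerically: ≈ 110.250.
(This is only a lower bound; the true E[α(G)] may be larger.)

E[α(G)] ≥ 441/4 ≈ 110.250.


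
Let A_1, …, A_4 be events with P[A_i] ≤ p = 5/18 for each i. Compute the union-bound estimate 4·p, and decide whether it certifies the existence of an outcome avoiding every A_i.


Union bound: P[∪_{i=1}^{4} A_i] ≤ Σ_i P[A_i] ≤ 4·p = 4·(5/18) = 10/9.
Numerically: 10/9 ≈ 1.111.
Is 10/9 < 1? NO.
Since the bound 10/9 is ≥ 1, the union bound is uninformative here; it does NOT by itself certify existence.

4·p = 10/9 ≈ 1.111; existence NOT certified by the union bound.


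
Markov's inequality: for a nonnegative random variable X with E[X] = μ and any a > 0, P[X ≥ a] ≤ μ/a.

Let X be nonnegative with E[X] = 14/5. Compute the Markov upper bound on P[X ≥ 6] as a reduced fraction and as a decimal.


μ = E[X] = 14/5, a = 6.
Markov: P[X ≥ 6] ≤ μ/a = (14/5)/6 = 7/15.
Numerically: ≈ 0.4667.
(Since a = 6 > μ = 2.8000, the bound 7/15 is < 1 and informative.)

P[X ≥ 6] ≤ 7/15 ≈ 0.4667.


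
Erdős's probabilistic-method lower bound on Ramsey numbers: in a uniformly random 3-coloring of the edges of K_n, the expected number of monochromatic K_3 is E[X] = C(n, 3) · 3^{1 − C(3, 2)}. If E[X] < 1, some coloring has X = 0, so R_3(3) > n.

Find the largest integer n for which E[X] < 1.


We need C(n, 3) · 3^{1 − 3} < 1, i.e. C(n, 3) < 3^{3 − 1} = 9.
Check values of n near the boundary:
  n = 3: C(3, 3) = 1; 1 < 9? YES
  n = 4: C(4, 3) = 4; 4 < 9? YES
  n = 5: C(5, 3) = 10; 10 < 9? NO
  n = 6: C(6, 3) = 20; 20 < 9? NO
  n = 7: C(7, 3) = 35; 35 < 9? NO
The largest n with C(n, 3) < 9 is n = 4 (where E[X] = 4/9 ≈ 0.44444). Hence R_3(3) > 4, i.e. R_3(3) ≥ 5.

Largest n = 4; hence R_3(3) > 4.


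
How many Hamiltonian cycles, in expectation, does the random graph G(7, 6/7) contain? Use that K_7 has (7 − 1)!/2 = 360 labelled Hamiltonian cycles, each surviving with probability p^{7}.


K_7 has (7 − 1)!/2 = 360 labelled Hamiltonian cycles.
For each such Hamiltonian cycle H, let X_H = 1 if all 7 edges of H are present in G. Then P[X_H = 1] = p^{7} = (6/7)^{7} = 279936/823543.
By linearity of expectation: E[X] = Σ_H E[X_H] = 360 · p^{7} = 360 · 279936/823543 = 100776960/823543.
Numerically: E[X] ≈ 122.4.

E[X] = 360 · (6/7)^{7} = 100776960/823543 ≈ 122.4.


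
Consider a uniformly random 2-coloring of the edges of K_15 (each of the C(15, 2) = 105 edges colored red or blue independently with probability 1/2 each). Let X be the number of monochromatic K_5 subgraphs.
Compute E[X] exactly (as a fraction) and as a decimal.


Let X = Σ_S X_S over the C(15, 5) = 3003 subsets S of size 5, where X_S = 1 if the K_5 on S is monochromatic.
For a fixed S, the K_5 on S has C(5, 2) = 10 edges. P[all 10 edges red] = (1/2)^10, and likewise for blue, so P[monochromatic] = 2·(1/2)^10 = 2^{1 − 10} = 1/512.
By linearity: E[X] = C(15, 5) · 2^{1 − 10} = 3003 · 1/512 = 3003/512.
Numerically: E[X] ≈ 5.865234.

E[X] = C(15,5)·2^(1−C(5,2)) = 3003/512 ≈ 5.865234.


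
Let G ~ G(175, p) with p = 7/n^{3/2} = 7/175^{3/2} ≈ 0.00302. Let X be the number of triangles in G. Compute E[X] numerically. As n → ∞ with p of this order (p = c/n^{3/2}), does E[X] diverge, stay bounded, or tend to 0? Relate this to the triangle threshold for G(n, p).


Number of potential triangles: C(175, 3) = 877975.
Each occurs with probability p³ ≈ (0.00302)³ ≈ 2.76454e-08.
By linearity: E[X] = C(175, 3)·p³ ≈ 877975 · 2.76454e-08 ≈ 0.024.
Since α = 3/2 > 1, p = c/n^{3/2} = o(1/n) is below the triangle threshold p ~ 1/n. Asymptotically E[X] ~ (c³/6)·n^{3(1−α)} = (7³/6)·n^{-1.5} → 0, so by Markov's inequality G has no triangles w.h.p.

E[X] ≈ 0.024; in regime p = Θ(1/n^{3/2}) E[X] tends to 0 (below the triangle threshold p ~ 1/n).


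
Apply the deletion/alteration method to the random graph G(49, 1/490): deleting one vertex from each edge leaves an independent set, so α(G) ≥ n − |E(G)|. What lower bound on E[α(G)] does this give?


E[|E(G)|] = C(49, 2)·p = 1176 · (1/490) = 12/5.
E[α(G)] ≥ n − E[|E(G)|] = 49 − 12/5 = 233/5.
Numerically: ≈ 46.600000.
(This is only a lower bound; the true E[α(G)] may be larger.)

E[α(G)] ≥ 233/5 ≈ 46.600000.


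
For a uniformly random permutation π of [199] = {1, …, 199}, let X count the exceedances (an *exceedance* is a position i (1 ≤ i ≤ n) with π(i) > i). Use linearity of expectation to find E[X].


Write X = Σ_{i=1}^{199} X_i, where X_i = 1_{π(i) > i}.
For each fixed i, π(i) is uniform over {1, …, 199} (marginal of a uniform permutation), so P[π(i) > i] = (n − i)/n. Summing: Σ_{i=1}^{199} (n − i)/n = (0 + 1 + … + 198)/199 = 199(199 − 1)/(2·199) = (199 − 1)/2.
Hence E[X] = Σ_{i=1}^{199} (199 − i)/199 = 99 ≈ 99.0000.

E[X] = 99 = 99.0000.


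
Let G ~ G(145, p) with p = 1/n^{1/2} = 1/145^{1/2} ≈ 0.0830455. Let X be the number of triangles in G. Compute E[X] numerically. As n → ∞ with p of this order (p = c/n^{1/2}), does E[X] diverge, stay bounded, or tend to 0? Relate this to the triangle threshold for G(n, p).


Number of potential triangles: C(145, 3) = 497640.
Each occurs with probability p³ ≈ (0.0830455)³ ≈ 5.72727447e-04.
By linearity: E[X] = C(145, 3)·p³ ≈ 497640 · 5.72727447e-04 ≈ 285.012087.
Since α = 1/2 < 1, p = c/n^{1/2} ≫ 1/n is above the triangle threshold p ~ 1/n. Asymptotically E[X] ~ (c³/6)·n^{3(1−α)} = (1³/6)·n^{1.5} → ∞; triangles are abundant w.h.p.

E[X] ≈ 285.012087; in regime p = Θ(1/n^{1/2}) E[X] diverges (above the triangle threshold p ~ 1/n).


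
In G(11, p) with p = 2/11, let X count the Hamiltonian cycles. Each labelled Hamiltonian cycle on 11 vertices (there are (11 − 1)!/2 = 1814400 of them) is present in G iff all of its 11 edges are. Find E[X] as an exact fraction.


K_11 has (11 − 1)!/2 = 1814400 labelled Hamiltonian cycles.
For each such Hamiltonian cycle H, let X_H = 1 if all 11 edges of H are present in G. Then P[X_H = 1] = p^{11} = (2/11)^{11} = 2048/285311670611.
By linearity of expectation: E[X] = Σ_H E[X_H] = 1814400 · p^{11} = 1814400 · 2048/285311670611 = 3715891200/285311670611.
Numerically: E[X] ≈ 0.013024.

E[X] = 1814400 · (2/11)^{11} = 3715891200/285311670611 ≈ 0.013024.


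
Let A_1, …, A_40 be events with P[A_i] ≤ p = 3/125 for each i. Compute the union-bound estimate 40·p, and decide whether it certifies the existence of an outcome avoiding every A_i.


Union bound: P[∪_{i=1}^{40} A_i] ≤ Σ_i P[A_i] ≤ 40·p = 40·(3/125) = 24/25.
Numerically: 24/25 ≈ 0.960000.
Is 24/25 < 1? YES.
Since P[∪ A_i] ≤ 24/25 < 1, the complement has P[∩ A_i^c] ≥ 1 − 24/25 = 1/25 > 0, so some outcome avoids every A_i.

40·p = 24/25 ≈ 0.960000; existence CERTIFIED by the union bound.


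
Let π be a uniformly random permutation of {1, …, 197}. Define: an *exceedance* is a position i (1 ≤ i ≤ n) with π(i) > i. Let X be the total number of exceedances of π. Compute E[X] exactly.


Write X = Σ_{i=1}^{197} X_i, where X_i = 1_{π(i) > i}.
For each fixed i, π(i) is uniform over {1, …, 197} (marginal of a uniform permutation), so P[π(i) > i] = (n − i)/n. Summing: Σ_{i=1}^{197} (n − i)/n = (0 + 1 + … + 196)/197 = 197(197 − 1)/(2·197) = (197 − 1)/2.
Hence E[X] = Σ_{i=1}^{197} (197 − i)/197 = 98 ≈ 98.00000.

E[X] = 98 = 98.00000.


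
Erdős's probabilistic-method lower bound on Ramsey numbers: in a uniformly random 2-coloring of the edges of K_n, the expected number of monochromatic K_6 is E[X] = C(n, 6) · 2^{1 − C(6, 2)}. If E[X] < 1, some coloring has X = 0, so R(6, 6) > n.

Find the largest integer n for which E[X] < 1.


We need C(n, 6) · 2^{1 − 15} < 1, i.e. C(n, 6) < 2^{15 − 1} = 16384.
Check values of n near the boundary:
  n = 13: C(13, 6) = 1716; 1716 < 16384? YES
  n = 14: C(14, 6) = 3003; 3003 < 16384? YES
  n = 15: C(15, 6) = 5005; 5005 < 16384? YES
  n = 16: C(16, 6) = 8008; 8008 < 16384? YES
  n = 17: C(17, 6) = 12376; 12376 < 16384? YES
  n = 18: C(18, 6) = 18564; 18564 < 16384? NO
  n = 19: C(19, 6) = 27132; 27132 < 16384? NO
  n = 20: C(20, 6) = 38760; 38760 < 16384? NO
The largest n with C(n, 6) < 16384 is n = 17 (where E[X] = 1547/2048 ≈ 0.75537). Hence R(6, 6) > 17, i.e. R(6, 6) ≥ 18.

Largest n = 17; hence R(6, 6) > 17.


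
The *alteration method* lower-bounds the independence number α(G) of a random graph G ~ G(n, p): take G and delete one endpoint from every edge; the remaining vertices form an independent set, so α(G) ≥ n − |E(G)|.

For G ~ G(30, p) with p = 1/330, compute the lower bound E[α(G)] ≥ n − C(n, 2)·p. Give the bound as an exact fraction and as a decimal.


E[|E(G)|] = C(30, 2)·p = 435 · (1/330) = 29/22.
E[α(G)] ≥ n − E[|E(G)|] = 30 − 29/22 = 631/22.
Numerically: ≈ 28.68182.
(This is only a lower bound; the true E[α(G)] may be larger.)

E[α(G)] ≥ 631/22 ≈ 28.68182.


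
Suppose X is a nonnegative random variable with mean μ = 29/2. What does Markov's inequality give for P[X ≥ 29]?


μ = E[X] = 29/2, a = 29.
Markov: P[X ≥ 29] ≤ μ/a = (29/2)/29 = 1/2.
Numerically: ≈ 0.500000.
(Since a = 29 > μ = 14.500000, the bound 1/2 is < 1 and informative.)

P[X ≥ 29] ≤ 1/2 ≈ 0.500000.


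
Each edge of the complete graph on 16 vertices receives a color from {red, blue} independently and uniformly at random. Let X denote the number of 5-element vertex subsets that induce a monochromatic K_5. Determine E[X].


Let X = Σ_S X_S over the C(16, 5) = 4368 subsets S of size 5, where X_S = 1 if the K_5 on S is monochromatic.
For a fixed S, the K_5 on S has C(5, 2) = 10 edges. P[all 10 edges red] = (1/2)^10, and likewise for blue, so P[monochromatic] = 2·(1/2)^10 = 2^{1 − 10} = 1/512.
By linearity of expectation: E[X] = C(16, 5) · 2^{1 − 10} = 4368 · 1/512 = 273/32.
Numerically: E[X] ≈ 8.53125.

E[X] = C(16,5)·2^(1−C(5,2)) = 273/32 ≈ 8.53125.


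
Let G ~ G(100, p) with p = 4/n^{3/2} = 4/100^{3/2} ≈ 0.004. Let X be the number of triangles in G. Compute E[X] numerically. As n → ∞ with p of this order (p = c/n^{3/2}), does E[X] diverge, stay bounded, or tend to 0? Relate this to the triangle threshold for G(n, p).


Number of potential triangles: C(100, 3) = 161700.
Each occurs with probability p³ ≈ (0.004)³ ≈ 6.40000e-08.
By linearity: E[X] = C(100, 3)·p³ ≈ 161700 · 6.40000e-08 ≈ 0.010.
Since α = 3/2 > 1, p = c/n^{3/2} = o(1/n) is below the triangle threshold p ~ 1/n. Asymptotically E[X] ~ (c³/6)·n^{3(1−α)} = (4³/6)·n^{-1.5} → 0, so by Markov's inequality G has no triangles w.h.p.

E[X] ≈ 0.010; in regime p = Θ(1/n^{3/2}) E[X] tends to 0 (below the triangle threshold p ~ 1/n).


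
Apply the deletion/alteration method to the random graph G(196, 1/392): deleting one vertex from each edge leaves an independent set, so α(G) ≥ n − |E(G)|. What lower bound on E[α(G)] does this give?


E[|E(G)|] = C(196, 2)·p = 19110 · (1/392) = 195/4.
E[α(G)] ≥ n − E[|E(G)|] = 196 − 195/4 = 589/4.
Numerically: ≈ 147.25000.
(This is only a lower bound; the true E[α(G)] may be larger.)

E[α(G)] ≥ 589/4 ≈ 147.25000.


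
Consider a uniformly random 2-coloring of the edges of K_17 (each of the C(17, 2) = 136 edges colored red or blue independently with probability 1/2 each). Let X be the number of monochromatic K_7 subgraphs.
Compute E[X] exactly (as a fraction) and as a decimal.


Let X = Σ_S X_S over the C(17, 7) = 19448 subsets S of size 7, where X_S = 1 if the K_7 on S is monochromatic.
For a fixed S, the K_7 on S has C(7, 2) = 21 edges. P[all 21 edges red] = (1/2)^21, and likewise for blue, so P[monochromatic] = 2·(1/2)^21 = 2^{1 − 21} = 1/1048576.
Summing: E[X] = C(17, 7) · 2^{1 − 21} = 19448 · 1/1048576 = 2431/131072.
Numerically: E[X] ≈ 0.018547.

E[X] = C(17,7)·2^(1−C(7,2)) = 2431/131072 ≈ 0.018547.


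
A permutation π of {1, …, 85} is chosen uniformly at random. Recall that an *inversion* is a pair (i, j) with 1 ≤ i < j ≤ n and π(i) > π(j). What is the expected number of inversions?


Write X = Σ X_I over the C(85, 2) = 3570 pairs i < j, with X_I the indicator of one inversion.
There are 3570 indicators.
For each fixed pair i < j, the values π(i) and π(j) are two distinct elements of {1, …, 85} in uniformly random order; by symmetry P[π(i) > π(j)] = 1/2.
By linearity: E[X] = 3570 · (1/2) = C(85, 2) · (1/2) = 3570/2 = 1785 ≈ 1785.00000.

E[X] = 1785 = 1785.00000.


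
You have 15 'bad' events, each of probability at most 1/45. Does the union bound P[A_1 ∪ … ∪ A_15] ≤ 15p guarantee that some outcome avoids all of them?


Union bound: P[∪_{i=1}^{15} A_i] ≤ Σ_i P[A_i] ≤ 15·p = 15·(1/45) = 1/3.
Numerically: 1/3 ≈ 0.333333.
Is 1/3 < 1? YES.
Since P[∪ A_i] ≤ 1/3 < 1, the complement has P[∩ A_i^c] ≥ 1 − 1/3 = 2/3 > 0, so some outcome avoids every A_i.

15·p = 1/3 ≈ 0.333333; existence CERTIFIED by the union bound.


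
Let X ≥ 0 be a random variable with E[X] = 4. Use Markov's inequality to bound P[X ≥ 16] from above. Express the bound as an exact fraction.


μ = E[X] = 4, a = 16.
Markov: P[X ≥ 16] ≤ μ/a = (4)/16 = 1/4.
Numerically: ≈ 0.250000.
(Since a = 16 > μ = 4.000000, the bound 1/4 is < 1 and informative.)

P[X ≥ 16] ≤ 1/4 ≈ 0.250000.


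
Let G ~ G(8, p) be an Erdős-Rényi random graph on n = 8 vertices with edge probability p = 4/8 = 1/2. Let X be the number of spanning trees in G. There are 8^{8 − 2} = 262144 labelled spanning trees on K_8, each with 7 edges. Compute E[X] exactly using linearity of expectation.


K_8 has 8^{8 − 2} = 262144 labelled spanning trees.
For each such spanning tree H, let X_H = 1 if all 7 edges of H are present in G. Then P[X_H = 1] = p^{7} = (1/2)^{7} = 1/128.
By linearity: E[X] = Σ_H E[X_H] = 262144 · p^{7} = 262144 · 1/128 = 2048.
Numerically: E[X] ≈ 2.05e+03.

E[X] = 262144 · (1/2)^{7} = 2048 ≈ 2.05e+03.


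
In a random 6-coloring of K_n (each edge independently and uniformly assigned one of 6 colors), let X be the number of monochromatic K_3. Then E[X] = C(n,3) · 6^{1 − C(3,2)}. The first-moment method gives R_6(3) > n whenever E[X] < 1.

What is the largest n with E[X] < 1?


We need C(n, 3) · 6^{1 − 3} < 1, i.e. C(n, 3) < 6^{3 − 1} = 36.
Check values of n near the boundary:
  n = 3: C(3, 3) = 1; 1 < 36? YES
  n = 4: C(4, 3) = 4; 4 < 36? YES
  n = 5: C(5, 3) = 10; 10 < 36? YES
  n = 6: C(6, 3) = 20; 20 < 36? YES
  n = 7: C(7, 3) = 35; 35 < 36? YES
  n = 8: C(8, 3) = 56; 56 < 36? NO
  n = 9: C(9, 3) = 84; 84 < 36? NO
The largest n with C(n, 3) < 36 is n = 7 (where E[X] = 35/36 ≈ 0.972222). Hence R_6(3) > 7, i.e. R_6(3) ≥ 8.

Largest n = 7; hence R_6(3) > 7.


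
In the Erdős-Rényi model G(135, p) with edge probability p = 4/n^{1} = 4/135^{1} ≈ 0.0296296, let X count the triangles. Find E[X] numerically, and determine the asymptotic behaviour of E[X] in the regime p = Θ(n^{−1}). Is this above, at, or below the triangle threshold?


Number of potential triangles: C(135, 3) = 400995.
Each occurs with probability p³ ≈ (0.0296296)³ ≈ 2.60122949e-05.
By linearity: E[X] = C(135, 3)·p³ ≈ 400995 · 2.60122949e-05 ≈ 10.430800.
Here α = 1, so p = 4/n is exactly at the triangle threshold p ~ 1/n. Asymptotically E[X] → c³/6 = 4³/6 = 32/3 ≈ 10.666667, a bounded constant. In this regime the triangle count is asymptotically Poisson(c³/6).

E[X] ≈ 10.430800; in regime p = Θ(1/n^{1}) E[X] stays bounded (at the triangle threshold p ~ 1/n).


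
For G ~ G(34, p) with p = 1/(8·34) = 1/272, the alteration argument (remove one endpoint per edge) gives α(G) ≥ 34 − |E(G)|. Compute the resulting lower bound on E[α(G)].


E[|E(G)|] = C(34, 2)·p = 561 · (1/272) = 33/16.
E[α(G)] ≥ n − E[|E(G)|] = 34 − 33/16 = 511/16.
Numerically: ≈ 31.9375.
(This is only a lower bound; the true E[α(G)] may be larger.)

E[α(G)] ≥ 511/16 ≈ 31.9375.


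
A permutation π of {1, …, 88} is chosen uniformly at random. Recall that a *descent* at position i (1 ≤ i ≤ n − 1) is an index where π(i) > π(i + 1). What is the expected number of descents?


Write X = Σ X_I over i = 1, …, 87, with X_I the indicator of one descent.
There are 87 indicators.
For each fixed i, the pair (π(i), π(i+1)) is a uniformly random ordered pair of distinct values from {1, …, 88}; by symmetry P[π(i) > π(i+1)] = 1/2.
By linearity: E[X] = 87 · (1/2) = (88 − 1) · (1/2) = 87/2 ≈ 43.5000.

E[X] = 87/2 = 43.5000.


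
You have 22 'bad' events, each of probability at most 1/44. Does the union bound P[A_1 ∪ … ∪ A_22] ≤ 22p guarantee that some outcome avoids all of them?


Union bound: P[∪_{i=1}^{22} A_i] ≤ Σ_i P[A_i] ≤ 22·p = 22·(1/44) = 1/2.
Numerically: 1/2 ≈ 0.50000.
Is 1/2 < 1? YES.
Since P[∪ A_i] ≤ 1/2 < 1, the complement has P[∩ A_i^c] ≥ 1 − 1/2 = 1/2 > 0, so some outcome avoids every A_i.

22·p = 1/2 ≈ 0.50000; existence CERTIFIED by the union bound.


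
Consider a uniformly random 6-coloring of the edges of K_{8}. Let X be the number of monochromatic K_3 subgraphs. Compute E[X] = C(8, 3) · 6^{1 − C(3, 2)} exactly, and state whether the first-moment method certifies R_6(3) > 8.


E[X] = C(8, 3) · 6^{1 − 3} = 56 · 6^{−2} = 56/36.
As a reduced fraction: E[X] = 14/9 ≈ 1.5556.
Is E[X] < 1? NO.
Since E[X] ≥ 1, the first-moment bound is inconclusive at n = 8; it does NOT by itself certify R_6(3) > 8.

E[X] = 14/9 ≈ 1.5556; E[X] ≥ 1; first-moment method inconclusive here.


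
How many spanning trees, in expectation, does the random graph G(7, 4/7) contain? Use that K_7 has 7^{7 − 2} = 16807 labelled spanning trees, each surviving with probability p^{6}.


K_7 has 7^{7 − 2} = 16807 labelled spanning trees.
For each such spanning tree H, let X_H = 1 if all 6 edges of H are present in G. Then P[X_H = 1] = p^{6} = (4/7)^{6} = 4096/117649.
Summing the indicators: E[X] = Σ_H E[X_H] = 16807 · p^{6} = 16807 · 4096/117649 = 4096/7.
Numerically: E[X] ≈ 585.

E[X] = 16807 · (4/7)^{6} = 4096/7 ≈ 585.


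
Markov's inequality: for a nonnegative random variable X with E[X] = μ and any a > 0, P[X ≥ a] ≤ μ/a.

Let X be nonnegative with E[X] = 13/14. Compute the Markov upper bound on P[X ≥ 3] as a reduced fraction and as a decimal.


μ = E[X] = 13/14, a = 3.
Markov: P[X ≥ 3] ≤ μ/a = (13/14)/3 = 13/42.
Numerically: ≈ 0.30952.
(Since a = 3 > μ = 0.92857, the bound 13/42 is < 1 and informative.)

P[X ≥ 3] ≤ 13/42 ≈ 0.30952.


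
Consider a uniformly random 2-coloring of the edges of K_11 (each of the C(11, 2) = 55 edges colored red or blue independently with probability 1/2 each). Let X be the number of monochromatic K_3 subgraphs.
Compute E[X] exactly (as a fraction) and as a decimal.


Let X = Σ_S X_S over the C(11, 3) = 165 subsets S of size 3, where X_S = 1 if the K_3 on S is monochromatic.
For a fixed S, the K_3 on S has C(3, 2) = 3 edges. P[all 3 edges red] = (1/2)^3, and likewise for blue, so P[monochromatic] = 2·(1/2)^3 = 2^{1 − 3} = 1/4.
By linearity of expectation: E[X] = C(11, 3) · 2^{1 − 3} = 165 · 1/4 = 165/4.
Numerically: E[X] ≈ 41.2500.

E[X] = C(11,3)·2^(1−C(3,2)) = 165/4 ≈ 41.2500.


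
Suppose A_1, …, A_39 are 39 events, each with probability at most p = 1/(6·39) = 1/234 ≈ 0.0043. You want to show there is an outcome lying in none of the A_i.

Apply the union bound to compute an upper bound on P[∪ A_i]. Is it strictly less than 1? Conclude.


Union bound: P[∪_{i=1}^{39} A_i] ≤ Σ_i P[A_i] ≤ 39·p = 39·(1/234) = 1/6.
Numerically: 1/6 ≈ 0.1667.
Is 1/6 < 1? YES.
Since P[∪ A_i] ≤ 1/6 < 1, the complement has P[∩ A_i^c] ≥ 1 − 1/6 = 5/6 > 0, so some outcome avoids every A_i.

39·p = 1/6 ≈ 0.1667; existence CERTIFIED by the union bound.


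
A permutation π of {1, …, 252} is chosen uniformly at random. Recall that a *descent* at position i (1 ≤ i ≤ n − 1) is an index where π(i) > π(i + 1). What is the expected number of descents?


Write X = Σ X_I over i = 1, …, 251, with X_I the indicator of one descent.
There are 251 indicators.
For each fixed i, the pair (π(i), π(i+1)) is a uniformly random ordered pair of distinct values from {1, …, 252}; by symmetry P[π(i) > π(i+1)] = 1/2.
By linearity: E[X] = 251 · (1/2) = (252 − 1) · (1/2) = 251/2 ≈ 125.500000.

E[X] = 251/2 = 125.500000.


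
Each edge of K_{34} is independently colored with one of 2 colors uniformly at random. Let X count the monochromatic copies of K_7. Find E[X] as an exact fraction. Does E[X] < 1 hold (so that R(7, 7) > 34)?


E[X] = C(34, 7) · 2^{1 − 21} = 5379616 · 2^{−20} = 5379616/1048576.
As a reduced fraction: E[X] = 168113/32768 ≈ 5.1304016.
Is E[X] < 1? NO.
Since E[X] ≥ 1, the first-moment bound is inconclusive at n = 34; it does NOT by itself certify R(7, 7) > 34.

E[X] = 168113/32768 ≈ 5.1304016; E[X] ≥ 1; first-moment method inconclusive here.


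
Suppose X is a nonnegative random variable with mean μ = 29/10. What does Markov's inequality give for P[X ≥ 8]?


μ = E[X] = 29/10, a = 8.
Markov: P[X ≥ 8] ≤ μ/a = (29/10)/8 = 29/80.
Numerically: ≈ 0.3625.
(Since a = 8 > μ = 2.9000, the bound 29/80 is < 1 and informative.)

P[X ≥ 8] ≤ 29/80 ≈ 0.3625.
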